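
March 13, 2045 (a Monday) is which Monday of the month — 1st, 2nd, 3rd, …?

2nd

Day 13 falls in week ⌈13/7⌉ of the month.
Days 1–7 hold the 1st Monday, 8–14 the 2nd, 15–21 the 3rd, 22–28 the 4th, 29–31 the 5th.
13 is in the range for the 2nd.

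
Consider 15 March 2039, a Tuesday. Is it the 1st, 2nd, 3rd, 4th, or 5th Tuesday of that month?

3rd

Day 15 falls in week ⌈15/7⌉ of the month.
Days 1–7 hold the 1st Tuesday, 8–14 the 2nd, 15–21 the 3rd, 22–28 the 4th, 29–31 the 5th.
15 is in the range for the 3rd.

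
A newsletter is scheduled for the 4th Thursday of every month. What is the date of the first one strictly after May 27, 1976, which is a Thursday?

May 1976 starts on a Saturday; its first Thursday is the 6th, so the 4th Thursday is the 27th — May 27, 1976.
That is not after May 27, 1976, so look at June 1976.
June 1976 starts on a Tuesday; its first Thursday is the 3rd, so the 4th Thursday is the 24th — June 24, 1976.

June 24, 1976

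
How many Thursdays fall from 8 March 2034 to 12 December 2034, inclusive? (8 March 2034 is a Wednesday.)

40

8 March 2034 is a Wednesday; the first Thursday on or after it is 9 March 2034 (1 day later).
From 9 March 2034 to 12 December 2034: 22 + 30 + 31 + 30 + 31 + 31 + 30 + 31 + 30 + 12 = 278 days (rest of March, April, May, June, July, August, September, October, November, December).
278 ÷ 7 = 39 full weeks with remainder 5, so 39 more Thursdays after the first → 40.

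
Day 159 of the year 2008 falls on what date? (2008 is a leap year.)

2008-06-07

January has 31 days (159 − 31 = 128 remain).
February has 29 days (128 − 29 = 99 remain).
March has 31 days (99 − 31 = 68 remain).
April has 30 days (68 − 30 = 38 remain).
May has 31 days (38 − 31 = 7 remain).
7 into June → June 7.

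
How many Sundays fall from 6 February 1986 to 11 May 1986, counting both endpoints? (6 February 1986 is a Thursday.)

6 February 1986 is a Thursday; the first Sunday on or after it is 9 February 1986 (3 days later).
From 9 February 1986 to 11 May 1986: 19 + 31 + 30 + 11 = 91 days (rest of February, March, April, May).
91 ÷ 7 = 13 full weeks with remainder 0, so 13 more Sundays after the first → 14.

14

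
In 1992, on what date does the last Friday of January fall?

The first Friday of January 1992 is January 3.
January 1992 has 31 days. Adding weeks: 3, 10, 17, 24, 31 — the last one ≤ 31 is the 31st.

31 January 1992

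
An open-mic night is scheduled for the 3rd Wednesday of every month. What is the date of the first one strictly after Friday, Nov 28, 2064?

Dec 17, 2064

Nov 2064 starts on a Saturday; its first Wednesday is the 5th, so the 3rd Wednesday is the 19th — Nov 19, 2064.
That is not after Nov 28, 2064, so look at Dec 2064.
Dec 2064 starts on a Monday; its first Wednesday is the 3rd, so the 3rd Wednesday is the 17th — Dec 17, 2064.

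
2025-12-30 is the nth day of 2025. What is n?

Days in months before December: 31 + 28 + 31 + 30 + 31 + 30 + 31 + 31 + 30 + 31 + 30 = 334.
Plus 30 days into December → day 364.

364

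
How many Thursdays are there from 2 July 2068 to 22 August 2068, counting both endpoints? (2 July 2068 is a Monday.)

7

2 July 2068 is a Monday; the first Thursday on or after it is 5 July 2068 (3 days later).
From 5 July 2068 to 22 August 2068: 26 + 22 = 48 days (rest of July, August).
48 ÷ 7 = 6 full weeks with remainder 6, so 6 more Thursdays after the first → 7.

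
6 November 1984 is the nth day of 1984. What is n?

Days in months before November: 31 + 29 + 31 + 30 + 31 + 30 + 31 + 31 + 30 + 31 = 305.
Plus 6 days into November → day 311.

311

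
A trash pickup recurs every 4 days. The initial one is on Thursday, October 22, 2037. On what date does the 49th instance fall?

The 49th occurrence is 48 intervals after the first: 48 × 4 = 192 days after October 22, 2037.
October has 31 days — 9 days to the end of October leaves 183.
November has 30 days (153 left).
December has 31 days (122 left).
January has 31 days (91 left).
February has 28 days (63 left).
March has 31 days (32 left).
April has 30 days (2 left).
2 days into May → May 2, 2038.

May 2, 2038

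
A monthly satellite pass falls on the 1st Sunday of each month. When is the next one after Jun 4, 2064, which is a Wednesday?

Jun 2064 starts on a Sunday, so its 1st Sunday is Jun 1, 2064.
That is not after Jun 4, 2064, so look at Jul 2064.
Jul 2064 starts on a Tuesday, so its 1st Sunday is Jul 6, 2064 (5 days in).

Jul 6, 2064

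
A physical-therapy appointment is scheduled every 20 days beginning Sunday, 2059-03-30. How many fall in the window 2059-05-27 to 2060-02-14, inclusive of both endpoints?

Occurrences land 20·i days after 2059-03-30 for i = 0, 1, 2, …
2059-05-27 is 58 days after the start; 58 ÷ 20 = 2 remainder 18; since the remainder is 18, round up to i = 3. First occurrence in the window: #4 on 2059-05-29 (3×20 = 60 days in).
2060-02-14 is 321 days after the start; 321 ÷ 20 = 16 remainder 1. Last occurrence in the window: #17 on 2060-02-13.
Occurrences #4 through #17: 14 in total.

14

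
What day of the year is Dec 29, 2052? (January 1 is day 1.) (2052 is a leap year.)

364

Days in months before Dec: 31 + 29 + 31 + 30 + 31 + 30 + 31 + 31 + 30 + 31 + 30 = 335.
Plus 29 days into Dec → day 364.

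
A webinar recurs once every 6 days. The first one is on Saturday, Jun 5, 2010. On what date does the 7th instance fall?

The 7th occurrence is 6 intervals after the first: 6 × 6 = 36 days after Jun 5, 2010.
Jun has 30 days — 25 days to the end of Jun leaves 11.
11 days into Jul → Jul 11, 2010.

Jul 11, 2010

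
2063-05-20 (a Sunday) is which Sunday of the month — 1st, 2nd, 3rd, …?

3rd

Day 20 falls in week ⌈20/7⌉ of the month.
Days 1–7 hold the 1st Sunday, 8–14 the 2nd, 15–21 the 3rd, 22–28 the 4th, 29–31 the 5th.
20 is in the range for the 3rd.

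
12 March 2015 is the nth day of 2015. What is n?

71

Days in months before March: 31 + 28 = 59.
Plus 12 days into March → day 71.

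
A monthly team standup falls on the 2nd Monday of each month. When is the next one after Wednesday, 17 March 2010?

March 2010 starts on a Monday; its first Monday is the 1st, so the 2nd Monday is the 8th — 8 March 2010.
That is not after 17 March 2010, so look at April 2010.
April 2010 starts on a Thursday; its first Monday is the 5th, so the 2nd Monday is the 12th — 12 April 2010.

12 April 2010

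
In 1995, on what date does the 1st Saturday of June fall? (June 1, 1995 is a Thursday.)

June 1995 begins on a Thursday, so the first Saturday is June 3 (2 days later).

3 June 1995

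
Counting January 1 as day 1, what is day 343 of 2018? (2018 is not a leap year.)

December 9, 2018

January has 31 days (343 − 31 = 312 remain).
February has 28 days (312 − 28 = 284 remain).
March has 31 days (284 − 31 = 253 remain).
April has 30 days (253 − 30 = 223 remain).
May has 31 days (223 − 31 = 192 remain).
June has 30 days (192 − 30 = 162 remain).
July has 31 days (162 − 31 = 131 remain).
August has 31 days (131 − 31 = 100 remain).
September has 30 days (100 − 30 = 70 remain).
October has 31 days (70 − 31 = 39 remain).
November has 30 days (39 − 30 = 9 remain).
9 into December → December 9.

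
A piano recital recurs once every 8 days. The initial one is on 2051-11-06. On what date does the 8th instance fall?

The 8th occurrence is 7 intervals after the first: 7 × 8 = 56 days after 2051-11-06.
November has 30 days — 24 days to the end of November leaves 32.
December has 31 days (1 left).
1 day into January → 2052-01-01.

2052-01-01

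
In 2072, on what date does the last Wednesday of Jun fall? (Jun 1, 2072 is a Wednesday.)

Jun 2072 begins on a Wednesday, so the first Wednesday is Jun 1.
Jun 2072 has 30 days. Adding weeks: 1, 8, 15, 22, 29 — the last one ≤ 30 is the 29th.

Jun 29, 2072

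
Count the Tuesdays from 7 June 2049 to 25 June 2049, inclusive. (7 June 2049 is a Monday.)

3

7 June 2049 is a Monday; the first Tuesday on or after it is 8 June 2049 (1 day later).
From 8 June 2049 to 25 June 2049 is 25 − 8 = 17 days.
17 ÷ 7 = 2 full weeks with remainder 3, so 2 more Tuesdays after the first → 3.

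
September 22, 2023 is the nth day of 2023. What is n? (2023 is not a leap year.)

265

Days in months before September: 31 + 28 + 31 + 30 + 31 + 30 + 31 + 31 = 243.
Plus 22 days into September → day 265.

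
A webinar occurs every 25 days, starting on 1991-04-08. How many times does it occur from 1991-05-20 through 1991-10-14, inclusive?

Occurrences land 25·i days after 1991-04-08 for i = 0, 1, 2, …
1991-05-20 is 42 days after the start; 42 ÷ 25 = 1 remainder 17; since the remainder is 17, round up to i = 2. First occurrence in the window: #3 on 1991-05-28 (2×25 = 50 days in).
1991-10-14 is 189 days after the start; 189 ÷ 25 = 7 remainder 14. Last occurrence in the window: #8 on 1991-09-30.
Occurrences #3 through #8: 6 in total.

6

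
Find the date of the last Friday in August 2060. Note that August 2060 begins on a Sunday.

2060-08-27

August 2060 begins on a Sunday, so the first Friday is August 6 (5 days later).
August 2060 has 31 days. Adding weeks: 6, 13, 20, 27 — the last one ≤ 31 is the 27th.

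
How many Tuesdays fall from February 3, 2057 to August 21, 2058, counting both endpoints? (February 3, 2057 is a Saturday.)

February 3, 2057 is a Saturday; the first Tuesday on or after it is February 6, 2057 (3 days later).
From February 6, 2057 to August 21, 2058: 328 + 233 = 561 days (rest of 2057, to August 21, 2058 in 2058).
561 ÷ 7 = 80 full weeks with remainder 1, so 80 more Tuesdays after the first → 81.

81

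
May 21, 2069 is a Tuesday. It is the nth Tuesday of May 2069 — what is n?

Day 21 falls in week ⌈21/7⌉ of the month.
Days 1–7 hold the 1st Tuesday, 8–14 the 2nd, 15–21 the 3rd, 22–28 the 4th, 29–31 the 5th.
21 is in the range for the 3rd.

3rd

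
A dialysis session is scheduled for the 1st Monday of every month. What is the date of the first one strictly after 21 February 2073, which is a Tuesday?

February 2073 starts on a Wednesday, so its 1st Monday is 6 February 2073 (5 days in).
That is not after 21 February 2073, so look at March 2073.
March 2073 starts on a Wednesday, so its 1st Monday is 6 March 2073 (5 days in).

6 March 2073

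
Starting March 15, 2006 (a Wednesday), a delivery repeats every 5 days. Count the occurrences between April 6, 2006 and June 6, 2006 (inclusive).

Occurrences land 5·i days after March 15, 2006 for i = 0, 1, 2, …
April 6, 2006 is 22 days after the start; 22 ÷ 5 = 4 remainder 2; since the remainder is 2, round up to i = 5. First occurrence in the window: #6 on April 9, 2006 (5×5 = 25 days in).
June 6, 2006 is 83 days after the start; 83 ÷ 5 = 16 remainder 3. Last occurrence in the window: #17 on June 3, 2006.
Occurrences #6 through #17: 12 in total.

12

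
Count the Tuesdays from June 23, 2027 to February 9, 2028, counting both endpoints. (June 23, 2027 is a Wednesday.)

June 23, 2027 is a Wednesday; the first Tuesday on or after it is June 29, 2027 (6 days later).
From June 29, 2027 to February 9, 2028: 1 + 31 + 31 + 30 + 31 + 30 + 31 + 31 + 9 = 225 days (rest of June, July, August, September, October, November, December, January, February).
225 ÷ 7 = 32 full weeks with remainder 1, so 32 more Tuesdays after the first → 33.

33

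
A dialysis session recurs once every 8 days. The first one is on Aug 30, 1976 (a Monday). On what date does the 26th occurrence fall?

Mar 18, 1977

The 26th occurrence is 25 intervals after the first: 25 × 8 = 200 days after Aug 30, 1976.
Aug has 31 days — 1 day to the end of Aug leaves 199.
Sep has 30 days (169 left).
Oct has 31 days (138 left).
Nov has 30 days (108 left).
Dec has 31 days (77 left).
Jan has 31 days (46 left).
Feb has 28 days (18 left).
18 days into Mar → Mar 18, 1977.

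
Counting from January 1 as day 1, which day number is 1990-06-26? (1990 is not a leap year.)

Days in months before June: 31 + 28 + 31 + 30 + 31 = 151.
Plus 26 days into June → day 177.

177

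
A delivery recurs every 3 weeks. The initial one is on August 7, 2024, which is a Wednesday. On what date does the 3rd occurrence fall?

The 3rd occurrence is 2 intervals after the first: 2 × 21 = 42 days after August 7, 2024.
August has 31 days — 24 days to the end of August leaves 18.
18 days into September → September 18, 2024.

September 18, 2024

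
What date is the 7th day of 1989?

January 7, 1989

7 into January → January 7.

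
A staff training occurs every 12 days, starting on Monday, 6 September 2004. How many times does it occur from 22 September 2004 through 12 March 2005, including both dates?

14

Occurrences land 12·i days after 6 September 2004 for i = 0, 1, 2, …
22 September 2004 is 16 days after the start; 16 ÷ 12 = 1 remainder 4; since the remainder is 4, round up to i = 2. First occurrence in the window: #3 on 30 September 2004 (2×12 = 24 days in).
12 March 2005 is 187 days after the start; 187 ÷ 12 = 15 remainder 7. Last occurrence in the window: #16 on 5 March 2005.
Occurrences #3 through #16: 14 in total.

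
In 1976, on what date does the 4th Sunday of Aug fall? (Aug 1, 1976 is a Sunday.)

Aug 1976 begins on a Sunday, so the first Sunday is Aug 1.
The 4th Sunday is 3 weeks later: 1 + 21 = 22.

Aug 22, 1976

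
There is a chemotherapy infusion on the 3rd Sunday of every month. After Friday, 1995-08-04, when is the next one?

August 1995 starts on a Tuesday; its first Sunday is the 6th, so the 3rd Sunday is the 20th — 1995-08-20.
1995-08-20 is after 1995-08-04, so that is the next one.

1995-08-20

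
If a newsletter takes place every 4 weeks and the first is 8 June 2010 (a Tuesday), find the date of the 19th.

25 October 2011

The 19th occurrence is 18 intervals after the first: 18 × 28 = 504 days after 8 June 2010.
June has 30 days — 22 days to the end of June leaves 482.
From end of June to end of 2010 is 184 days (298 left).
January has 31 days (267 left).
February has 28 days (239 left).
March has 31 days (208 left).
April has 30 days (178 left).
May has 31 days (147 left).
June has 30 days (117 left).
July has 31 days (86 left).
August has 31 days (55 left).
September has 30 days (25 left).
25 days into October → 25 October 2011.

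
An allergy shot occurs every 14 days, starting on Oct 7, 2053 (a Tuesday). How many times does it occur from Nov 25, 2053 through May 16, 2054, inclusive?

Occurrences land 14·i days after Oct 7, 2053 for i = 0, 1, 2, …
Nov 25, 2053 is 49 days after the start; 49 ÷ 14 = 3 remainder 7; since the remainder is 7, round up to i = 4. First occurrence in the window: #5 on Dec 2, 2053 (4×14 = 56 days in).
May 16, 2054 is 221 days after the start; 221 ÷ 14 = 15 remainder 11. Last occurrence in the window: #16 on May 5, 2054.
Occurrences #5 through #16: 12 in total.

12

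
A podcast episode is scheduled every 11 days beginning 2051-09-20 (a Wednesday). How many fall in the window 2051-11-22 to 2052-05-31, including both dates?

18

Occurrences land 11·i days after 2051-09-20 for i = 0, 1, 2, …
2051-11-22 is 63 days after the start; 63 ÷ 11 = 5 remainder 8; since the remainder is 8, round up to i = 6. First occurrence in the window: #7 on 2051-11-25 (6×11 = 66 days in).
2052-05-31 is 254 days after the start; 254 ÷ 11 = 23 remainder 1. Last occurrence in the window: #24 on 2052-05-30.
Occurrences #7 through #24: 18 in total.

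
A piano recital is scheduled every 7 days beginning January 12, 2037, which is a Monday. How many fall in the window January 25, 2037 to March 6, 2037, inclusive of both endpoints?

Occurrences land 7·i days after January 12, 2037 for i = 0, 1, 2, …
January 25, 2037 is 13 days after the start; 13 ÷ 7 = 1 remainder 6; since the remainder is 6, round up to i = 2. First occurrence in the window: #3 on January 26, 2037 (2×7 = 14 days in).
March 6, 2037 is 53 days after the start; 53 ÷ 7 = 7 remainder 4. Last occurrence in the window: #8 on March 2, 2037.
Occurrences #3 through #8: 6 in total.

6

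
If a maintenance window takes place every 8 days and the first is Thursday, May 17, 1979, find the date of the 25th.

The 25th occurrence is 24 intervals after the first: 24 × 8 = 192 days after May 17, 1979.
May has 31 days — 14 days to the end of May leaves 178.
June has 30 days (148 left).
July has 31 days (117 left).
August has 31 days (86 left).
September has 30 days (56 left).
October has 31 days (25 left).
25 days into November → November 25, 1979.

November 25, 1979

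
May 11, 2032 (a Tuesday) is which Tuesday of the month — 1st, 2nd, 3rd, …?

Day 11 falls in week ⌈11/7⌉ of the month.
Days 1–7 hold the 1st Tuesday, 8–14 the 2nd, 15–21 the 3rd, 22–28 the 4th, 29–31 the 5th.
11 is in the range for the 2nd.

2nd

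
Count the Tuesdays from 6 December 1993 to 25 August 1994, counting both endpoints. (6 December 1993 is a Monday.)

38

6 December 1993 is a Monday; the first Tuesday on or after it is 7 December 1993 (1 day later).
From 7 December 1993 to 25 August 1994: 24 + 31 + 28 + 31 + 30 + 31 + 30 + 31 + 25 = 261 days (rest of December, January, February, March, April, May, June, July, August).
261 ÷ 7 = 37 full weeks with remainder 2, so 37 more Tuesdays after the first → 38.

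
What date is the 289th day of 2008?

October 15, 2008

January has 31 days (289 − 31 = 258 remain).
February has 29 days (258 − 29 = 229 remain).
March has 31 days (229 − 31 = 198 remain).
April has 30 days (198 − 30 = 168 remain).
May has 31 days (168 − 31 = 137 remain).
June has 30 days (137 − 30 = 107 remain).
July has 31 days (107 − 31 = 76 remain).
August has 31 days (76 − 31 = 45 remain).
September has 30 days (45 − 30 = 15 remain).
15 into October → October 15.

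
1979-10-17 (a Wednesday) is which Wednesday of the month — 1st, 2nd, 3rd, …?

Day 17 falls in week ⌈17/7⌉ of the month.
Days 1–7 hold the 1st Wednesday, 8–14 the 2nd, 15–21 the 3rd, 22–28 the 4th, 29–31 the 5th.
17 is in the range for the 3rd.

3rd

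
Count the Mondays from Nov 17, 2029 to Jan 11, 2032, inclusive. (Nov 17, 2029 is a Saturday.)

Nov 17, 2029 is a Saturday; the first Monday on or after it is Nov 19, 2029 (2 days later).
From Nov 19, 2029 to Jan 11, 2032: 42 + 365 + 365 + 11 = 783 days (rest of 2029, 2030, 2031, to Jan 11, 2032 in 2032).
783 ÷ 7 = 111 full weeks with remainder 6, so 111 more Mondays after the first → 112.

112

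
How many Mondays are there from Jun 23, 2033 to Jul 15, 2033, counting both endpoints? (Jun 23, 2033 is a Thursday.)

Jun 23, 2033 is a Thursday; the first Monday on or after it is Jun 27, 2033 (4 days later).
From Jun 27, 2033 to Jul 15, 2033: 3 + 15 = 18 days (rest of Jun, Jul).
18 ÷ 7 = 2 full weeks with remainder 4, so 2 more Mondays after the first → 3.

3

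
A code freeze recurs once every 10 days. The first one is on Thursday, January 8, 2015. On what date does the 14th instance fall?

May 18, 2015

The 14th occurrence is 13 intervals after the first: 13 × 10 = 130 days after January 8, 2015.
January has 31 days — 23 days to the end of January leaves 107.
February has 28 days (79 left).
March has 31 days (48 left).
April has 30 days (18 left).
18 days into May → May 18, 2015.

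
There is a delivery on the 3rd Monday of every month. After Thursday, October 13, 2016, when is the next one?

October 17, 2016

October 2016 starts on a Saturday; its first Monday is the 3rd, so the 3rd Monday is the 17th — October 17, 2016.
October 17, 2016 is after October 13, 2016, so that is the next one.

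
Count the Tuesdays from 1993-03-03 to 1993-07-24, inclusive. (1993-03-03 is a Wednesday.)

1993-03-03 is a Wednesday; the first Tuesday on or after it is 1993-03-09 (6 days later).
From 1993-03-09 to 1993-07-24: 22 + 30 + 31 + 30 + 24 = 137 days (rest of March, April, May, June, July).
137 ÷ 7 = 19 full weeks with remainder 4, so 19 more Tuesdays after the first → 20.

20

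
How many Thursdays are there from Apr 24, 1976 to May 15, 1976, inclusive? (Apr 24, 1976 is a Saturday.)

Apr 24, 1976 is a Saturday; the first Thursday on or after it is Apr 29, 1976 (5 days later).
From Apr 29, 1976 to May 15, 1976: 1 + 15 = 16 days (rest of Apr, May).
16 ÷ 7 = 2 full weeks with remainder 2, so 2 more Thursdays after the first → 3.

3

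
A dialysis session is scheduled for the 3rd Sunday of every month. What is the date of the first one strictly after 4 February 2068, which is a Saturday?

19 February 2068

February 2068 starts on a Wednesday; its first Sunday is the 5th, so the 3rd Sunday is the 19th — 19 February 2068.
19 February 2068 is after 4 February 2068, so that is the next one.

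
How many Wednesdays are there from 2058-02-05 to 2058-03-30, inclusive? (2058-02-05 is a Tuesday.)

8

2058-02-05 is a Tuesday; the first Wednesday on or after it is 2058-02-06 (1 day later).
From 2058-02-06 to 2058-03-30: 22 + 30 = 52 days (rest of February, March).
52 ÷ 7 = 7 full weeks with remainder 3, so 7 more Wednesdays after the first → 8.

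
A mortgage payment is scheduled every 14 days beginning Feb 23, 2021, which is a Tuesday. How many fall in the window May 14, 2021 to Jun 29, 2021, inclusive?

4

Occurrences land 14·i days after Feb 23, 2021 for i = 0, 1, 2, …
May 14, 2021 is 80 days after the start; 80 ÷ 14 = 5 remainder 10; since the remainder is 10, round up to i = 6. First occurrence in the window: #7 on May 18, 2021 (6×14 = 84 days in).
Jun 29, 2021 is 126 days after the start; 126 ÷ 14 = 9 remainder 0. Last occurrence in the window: #10 on Jun 29, 2021.
Occurrences #7 through #10: 4 in total.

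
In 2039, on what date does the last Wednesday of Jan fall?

The first Wednesday of Jan 2039 is Jan 5.
Jan 2039 has 31 days. Adding weeks: 5, 12, 19, 26 — the last one ≤ 31 is the 26th.

Jan 26, 2039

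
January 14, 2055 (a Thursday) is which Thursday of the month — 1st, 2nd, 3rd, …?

Day 14 falls in week ⌈14/7⌉ of the month.
Days 1–7 hold the 1st Thursday, 8–14 the 2nd, 15–21 the 3rd, 22–28 the 4th, 29–31 the 5th.
14 is in the range for the 2nd.

2nd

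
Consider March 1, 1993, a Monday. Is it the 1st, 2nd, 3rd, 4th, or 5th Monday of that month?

1st

Day 1 falls in week ⌈1/7⌉ of the month.
Days 1–7 hold the 1st Monday, 8–14 the 2nd, 15–21 the 3rd, 22–28 the 4th, 29–31 the 5th.
1 is in the range for the 1st.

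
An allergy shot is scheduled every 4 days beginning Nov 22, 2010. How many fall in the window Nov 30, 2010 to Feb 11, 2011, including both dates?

Occurrences land 4·i days after Nov 22, 2010 for i = 0, 1, 2, …
Nov 30, 2010 is 8 days after the start; 8 ÷ 4 = 2 remainder 0. First occurrence in the window: #3 on Nov 30, 2010 (2×4 = 8 days in).
Feb 11, 2011 is 81 days after the start; 81 ÷ 4 = 20 remainder 1. Last occurrence in the window: #21 on Feb 10, 2011.
Occurrences #3 through #21: 19 in total.

19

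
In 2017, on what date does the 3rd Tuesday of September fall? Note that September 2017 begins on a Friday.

September 2017 begins on a Friday, so the first Tuesday is September 5 (4 days later).
The 3rd Tuesday is 2 weeks later: 5 + 14 = 19.

September 19, 2017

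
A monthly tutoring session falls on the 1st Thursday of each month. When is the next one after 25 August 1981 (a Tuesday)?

3 September 1981

August 1981 starts on a Saturday, so its 1st Thursday is 6 August 1981 (5 days in).
That is not after 25 August 1981, so look at September 1981.
September 1981 starts on a Tuesday, so its 1st Thursday is 3 September 1981 (2 days in).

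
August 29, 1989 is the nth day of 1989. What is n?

Days in months before August: 31 + 28 + 31 + 30 + 31 + 30 + 31 = 212.
Plus 29 days into August → day 241.

241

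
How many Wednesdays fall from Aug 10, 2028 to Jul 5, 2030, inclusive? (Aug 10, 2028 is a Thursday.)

Aug 10, 2028 is a Thursday; the first Wednesday on or after it is Aug 16, 2028 (6 days later).
From Aug 16, 2028 to Jul 5, 2030: 137 + 365 + 186 = 688 days (rest of 2028, 2029, to Jul 5, 2030 in 2030).
688 ÷ 7 = 98 full weeks with remainder 2, so 98 more Wednesdays after the first → 99.

99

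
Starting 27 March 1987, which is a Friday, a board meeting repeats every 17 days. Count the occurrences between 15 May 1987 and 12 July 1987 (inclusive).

Occurrences land 17·i days after 27 March 1987 for i = 0, 1, 2, …
15 May 1987 is 49 days after the start; 49 ÷ 17 = 2 remainder 15; since the remainder is 15, round up to i = 3. First occurrence in the window: #4 on 17 May 1987 (3×17 = 51 days in).
12 July 1987 is 107 days after the start; 107 ÷ 17 = 6 remainder 5. Last occurrence in the window: #7 on 7 July 1987.
Occurrences #4 through #7: 4 in total.

4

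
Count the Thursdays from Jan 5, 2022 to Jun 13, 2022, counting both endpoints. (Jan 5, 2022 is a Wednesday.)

23

Jan 5, 2022 is a Wednesday; the first Thursday on or after it is Jan 6, 2022 (1 day later).
From Jan 6, 2022 to Jun 13, 2022: 25 + 28 + 31 + 30 + 31 + 13 = 158 days (rest of Jan, Feb, Mar, Apr, May, Jun).
158 ÷ 7 = 22 full weeks with remainder 4, so 22 more Thursdays after the first → 23.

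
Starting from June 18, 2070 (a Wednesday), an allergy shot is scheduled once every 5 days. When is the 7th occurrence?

The 7th occurrence is 6 intervals after the first: 6 × 5 = 30 days after June 18, 2070.
June has 30 days — 12 days to the end of June leaves 18.
18 days into July → July 18, 2070.

July 18, 2070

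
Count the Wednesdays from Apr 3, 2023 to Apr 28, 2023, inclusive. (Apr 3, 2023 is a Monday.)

Apr 3, 2023 is a Monday; the first Wednesday on or after it is Apr 5, 2023 (2 days later).
From Apr 5, 2023 to Apr 28, 2023 is 28 − 5 = 23 days.
23 ÷ 7 = 3 full weeks with remainder 2, so 3 more Wednesdays after the first → 4.

4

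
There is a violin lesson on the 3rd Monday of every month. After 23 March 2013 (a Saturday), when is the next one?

15 April 2013

March 2013 starts on a Friday; its first Monday is the 4th, so the 3rd Monday is the 18th — 18 March 2013.
That is not after 23 March 2013, so look at April 2013.
April 2013 starts on a Monday; its first Monday is the 1st, so the 3rd Monday is the 15th — 15 April 2013.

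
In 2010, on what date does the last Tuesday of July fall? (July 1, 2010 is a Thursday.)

2010-07-27

July 2010 begins on a Thursday, so the first Tuesday is July 6 (5 days later).
July 2010 has 31 days. Adding weeks: 6, 13, 20, 27 — the last one ≤ 31 is the 27th.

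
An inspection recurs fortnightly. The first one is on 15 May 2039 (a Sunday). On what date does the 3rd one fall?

The 3rd occurrence is 2 intervals after the first: 2 × 14 = 28 days after 15 May 2039.
May has 31 days — 16 days to the end of May leaves 12.
12 days into June → 12 June 2039.

12 June 2039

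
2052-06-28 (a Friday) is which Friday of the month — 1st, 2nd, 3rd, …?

4th

Day 28 falls in week ⌈28/7⌉ of the month.
Days 1–7 hold the 1st Friday, 8–14 the 2nd, 15–21 the 3rd, 22–28 the 4th, 29–31 the 5th.
28 is in the range for the 4th.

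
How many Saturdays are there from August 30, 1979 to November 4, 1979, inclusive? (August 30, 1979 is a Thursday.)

10

August 30, 1979 is a Thursday; the first Saturday on or after it is September 1, 1979 (2 days later).
From September 1, 1979 to November 4, 1979: 29 + 31 + 4 = 64 days (rest of September, October, November).
64 ÷ 7 = 9 full weeks with remainder 1, so 9 more Saturdays after the first → 10.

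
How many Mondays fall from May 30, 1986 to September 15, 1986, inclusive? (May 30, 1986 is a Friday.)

16

May 30, 1986 is a Friday; the first Monday on or after it is June 2, 1986 (3 days later).
From June 2, 1986 to September 15, 1986: 28 + 31 + 31 + 15 = 105 days (rest of June, July, August, September).
105 ÷ 7 = 15 full weeks with remainder 0, so 15 more Mondays after the first → 16.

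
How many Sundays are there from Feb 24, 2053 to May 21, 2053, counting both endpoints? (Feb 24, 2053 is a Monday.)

Feb 24, 2053 is a Monday; the first Sunday on or after it is Mar 2, 2053 (6 days later).
From Mar 2, 2053 to May 21, 2053: 29 + 30 + 21 = 80 days (rest of Mar, Apr, May).
80 ÷ 7 = 11 full weeks with remainder 3, so 11 more Sundays after the first → 12.

12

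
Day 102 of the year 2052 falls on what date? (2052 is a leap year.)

Apr 11, 2052

Jan has 31 days (102 − 31 = 71 remain).
Feb has 29 days (71 − 29 = 42 remain).
Mar has 31 days (42 − 31 = 11 remain).
11 into Apr → Apr 11.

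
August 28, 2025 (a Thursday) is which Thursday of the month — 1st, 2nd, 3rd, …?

Day 28 falls in week ⌈28/7⌉ of the month.
Days 1–7 hold the 1st Thursday, 8–14 the 2nd, 15–21 the 3rd, 22–28 the 4th, 29–31 the 5th.
28 is in the range for the 4th.

4th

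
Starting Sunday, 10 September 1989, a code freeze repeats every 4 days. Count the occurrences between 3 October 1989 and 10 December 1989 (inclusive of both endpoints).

17

Occurrences land 4·i days after 10 September 1989 for i = 0, 1, 2, …
3 October 1989 is 23 days after the start; 23 ÷ 4 = 5 remainder 3; since the remainder is 3, round up to i = 6. First occurrence in the window: #7 on 4 October 1989 (6×4 = 24 days in).
10 December 1989 is 91 days after the start; 91 ÷ 4 = 22 remainder 3. Last occurrence in the window: #23 on 7 December 1989.
Occurrences #7 through #23: 17 in total.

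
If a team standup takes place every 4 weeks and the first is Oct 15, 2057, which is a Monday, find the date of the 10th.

Jun 24, 2058

The 10th occurrence is 9 intervals after the first: 9 × 28 = 252 days after Oct 15, 2057.
Oct has 31 days — 16 days to the end of Oct leaves 236.
Nov has 30 days (206 left).
Dec has 31 days (175 left).
Jan has 31 days (144 left).
Feb has 28 days (116 left).
Mar has 31 days (85 left).
Apr has 30 days (55 left).
May has 31 days (24 left).
24 days into Jun → Jun 24, 2058.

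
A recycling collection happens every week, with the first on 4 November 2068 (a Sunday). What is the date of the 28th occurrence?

The 28th occurrence is 27 intervals after the first: 27 × 7 = 189 days after 4 November 2068.
November has 30 days — 26 days to the end of November leaves 163.
December has 31 days (132 left).
January has 31 days (101 left).
February has 28 days (73 left).
March has 31 days (42 left).
April has 30 days (12 left).
12 days into May → 12 May 2069.

12 May 2069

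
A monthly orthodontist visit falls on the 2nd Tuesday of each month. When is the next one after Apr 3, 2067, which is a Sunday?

Apr 2067 starts on a Friday; its first Tuesday is the 5th, so the 2nd Tuesday is the 12th — Apr 12, 2067.
Apr 12, 2067 is after Apr 3, 2067, so that is the next one.

Apr 12, 2067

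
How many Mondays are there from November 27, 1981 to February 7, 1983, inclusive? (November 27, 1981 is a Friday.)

November 27, 1981 is a Friday; the first Monday on or after it is November 30, 1981 (3 days later).
From November 30, 1981 to February 7, 1983: 31 + 365 + 38 = 434 days (rest of 1981, 1982, to February 7, 1983 in 1983).
434 ÷ 7 = 62 full weeks with remainder 0, so 62 more Mondays after the first → 63.

63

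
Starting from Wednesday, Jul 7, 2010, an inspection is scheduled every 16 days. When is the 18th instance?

Apr 5, 2011

The 18th occurrence is 17 intervals after the first: 17 × 16 = 272 days after Jul 7, 2010.
Jul has 31 days — 24 days to the end of Jul leaves 248.
Aug has 31 days (217 left).
Sep has 30 days (187 left).
Oct has 31 days (156 left).
Nov has 30 days (126 left).
Dec has 31 days (95 left).
Jan has 31 days (64 left).
Feb has 28 days (36 left).
Mar has 31 days (5 left).
5 days into Apr → Apr 5, 2011.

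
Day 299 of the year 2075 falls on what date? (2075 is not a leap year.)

January has 31 days (299 − 31 = 268 remain).
February has 28 days (268 − 28 = 240 remain).
March has 31 days (240 − 31 = 209 remain).
April has 30 days (209 − 30 = 179 remain).
May has 31 days (179 − 31 = 148 remain).
June has 30 days (148 − 30 = 118 remain).
July has 31 days (118 − 31 = 87 remain).
August has 31 days (87 − 31 = 56 remain).
September has 30 days (56 − 30 = 26 remain).
26 into October → October 26.

2075-10-26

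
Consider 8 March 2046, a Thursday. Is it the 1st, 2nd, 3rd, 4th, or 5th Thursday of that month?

2nd

Day 8 falls in week ⌈8/7⌉ of the month.
Days 1–7 hold the 1st Thursday, 8–14 the 2nd, 15–21 the 3rd, 22–28 the 4th, 29–31 the 5th.
8 is in the range for the 2nd.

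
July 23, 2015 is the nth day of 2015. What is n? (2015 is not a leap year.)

Days in months before July: 31 + 28 + 31 + 30 + 31 + 30 = 181.
Plus 23 days into July → day 204.

204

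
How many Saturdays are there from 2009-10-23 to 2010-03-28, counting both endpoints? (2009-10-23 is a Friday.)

2009-10-23 is a Friday; the first Saturday on or after it is 2009-10-24 (1 day later).
From 2009-10-24 to 2010-03-28: 7 + 30 + 31 + 31 + 28 + 28 = 155 days (rest of October, November, December, January, February, March).
155 ÷ 7 = 22 full weeks with remainder 1, so 22 more Saturdays after the first → 23.

23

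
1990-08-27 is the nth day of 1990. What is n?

Days in months before August: 31 + 28 + 31 + 30 + 31 + 30 + 31 = 212.
Plus 27 days into August → day 239.

239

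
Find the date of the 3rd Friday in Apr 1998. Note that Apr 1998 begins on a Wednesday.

Apr 17, 1998

Apr 1998 begins on a Wednesday, so the first Friday is Apr 3 (2 days later).
The 3rd Friday is 2 weeks later: 3 + 14 = 17.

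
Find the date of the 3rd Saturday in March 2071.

2071-03-21

The first Saturday of March 2071 is March 7.
The 3rd Saturday is 2 weeks later: 7 + 14 = 21.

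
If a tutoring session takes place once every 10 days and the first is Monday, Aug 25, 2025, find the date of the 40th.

The 40th occurrence is 39 intervals after the first: 39 × 10 = 390 days after Aug 25, 2025.
Aug has 31 days — 6 days to the end of Aug leaves 384.
Sep has 30 days (354 left).
Oct has 31 days (323 left).
Nov has 30 days (293 left).
Dec has 31 days (262 left).
Jan has 31 days (231 left).
Feb has 28 days (203 left).
Mar has 31 days (172 left).
Apr has 30 days (142 left).
May has 31 days (111 left).
Jun has 30 days (81 left).
Jul has 31 days (50 left).
Aug has 31 days (19 left).
19 days into Sep → Sep 19, 2026.

Sep 19, 2026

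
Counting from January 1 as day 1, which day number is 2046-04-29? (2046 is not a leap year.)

Days in months before April: 31 + 28 + 31 = 90.
Plus 29 days into April → day 119.

119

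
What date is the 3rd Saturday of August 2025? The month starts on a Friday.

August 2025 begins on a Friday, so the first Saturday is August 2 (1 day later).
The 3rd Saturday is 2 weeks later: 2 + 14 = 16.

16 August 2025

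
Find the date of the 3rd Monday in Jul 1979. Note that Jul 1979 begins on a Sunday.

Jul 16, 1979

Jul 1979 begins on a Sunday, so the first Monday is Jul 2 (1 day later).
The 3rd Monday is 2 weeks later: 2 + 14 = 16.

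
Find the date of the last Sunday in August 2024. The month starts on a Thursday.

August 2024 begins on a Thursday, so the first Sunday is August 4 (3 days later).
August 2024 has 31 days. Adding weeks: 4, 11, 18, 25 — the last one ≤ 31 is the 25th.

August 25, 2024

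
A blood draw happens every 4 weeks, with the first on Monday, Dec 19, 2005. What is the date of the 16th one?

Feb 12, 2007

The 16th occurrence is 15 intervals after the first: 15 × 28 = 420 days after Dec 19, 2005.
Dec has 31 days — 12 days to the end of Dec leaves 408.
2006 has 365 days (43 left).
Jan has 31 days (12 left).
12 days into Feb → Feb 12, 2007.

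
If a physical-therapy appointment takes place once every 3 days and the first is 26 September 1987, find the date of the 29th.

The 29th occurrence is 28 intervals after the first: 28 × 3 = 84 days after 26 September 1987.
September has 30 days — 4 days to the end of September leaves 80.
October has 31 days (49 left).
November has 30 days (19 left).
19 days into December → 19 December 1987.

19 December 1987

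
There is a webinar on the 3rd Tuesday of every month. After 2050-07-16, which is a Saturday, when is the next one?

2050-07-19

July 2050 starts on a Friday; its first Tuesday is the 5th, so the 3rd Tuesday is the 19th — 2050-07-19.
2050-07-19 is after 2050-07-16, so that is the next one.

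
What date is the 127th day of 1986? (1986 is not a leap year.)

January has 31 days (127 − 31 = 96 remain).
February has 28 days (96 − 28 = 68 remain).
March has 31 days (68 − 31 = 37 remain).
April has 30 days (37 − 30 = 7 remain).
7 into May → May 7.

May 7, 1986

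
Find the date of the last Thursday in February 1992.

February 1992 begins on a Saturday, so the first Thursday is February 6 (5 days later).
February 1992 has 29 days. Adding weeks: 6, 13, 20, 27 — the last one ≤ 29 is the 27th.

27 February 1992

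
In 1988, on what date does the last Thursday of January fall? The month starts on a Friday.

28 January 1988

January 1988 begins on a Friday, so the first Thursday is January 7 (6 days later).
January 1988 has 31 days. Adding weeks: 7, 14, 21, 28 — the last one ≤ 31 is the 28th.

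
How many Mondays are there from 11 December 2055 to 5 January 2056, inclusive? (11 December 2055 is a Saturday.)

11 December 2055 is a Saturday; the first Monday on or after it is 13 December 2055 (2 days later).
From 13 December 2055 to 5 January 2056: 18 + 5 = 23 days (rest of December, January).
23 ÷ 7 = 3 full weeks with remainder 2, so 3 more Mondays after the first → 4.

4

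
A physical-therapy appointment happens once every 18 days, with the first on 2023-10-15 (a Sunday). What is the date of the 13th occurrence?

The 13th occurrence is 12 intervals after the first: 12 × 18 = 216 days after 2023-10-15.
October has 31 days — 16 days to the end of October leaves 200.
November has 30 days (170 left).
December has 31 days (139 left).
January has 31 days (108 left).
February has 29 days (79 left).
March has 31 days (48 left).
April has 30 days (18 left).
18 days into May → 2024-05-18.

2024-05-18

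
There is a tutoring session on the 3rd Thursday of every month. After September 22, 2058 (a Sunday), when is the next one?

October 17, 2058

September 2058 starts on a Sunday; its first Thursday is the 5th, so the 3rd Thursday is the 19th — September 19, 2058.
That is not after September 22, 2058, so look at October 2058.
October 2058 starts on a Tuesday; its first Thursday is the 3rd, so the 3rd Thursday is the 17th — October 17, 2058.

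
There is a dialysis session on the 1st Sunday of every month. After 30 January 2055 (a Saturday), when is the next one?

7 February 2055

January 2055 starts on a Friday, so its 1st Sunday is 3 January 2055 (2 days in).
That is not after 30 January 2055, so look at February 2055.
February 2055 starts on a Monday, so its 1st Sunday is 7 February 2055 (6 days in).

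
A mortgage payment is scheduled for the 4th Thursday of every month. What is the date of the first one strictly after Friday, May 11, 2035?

May 24, 2035

May 2035 starts on a Tuesday; its first Thursday is the 3rd, so the 4th Thursday is the 24th — May 24, 2035.
May 24, 2035 is after May 11, 2035, so that is the next one.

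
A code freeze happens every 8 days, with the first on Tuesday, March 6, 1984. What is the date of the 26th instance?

The 26th occurrence is 25 intervals after the first: 25 × 8 = 200 days after March 6, 1984.
March has 31 days — 25 days to the end of March leaves 175.
April has 30 days (145 left).
May has 31 days (114 left).
June has 30 days (84 left).
July has 31 days (53 left).
August has 31 days (22 left).
22 days into September → September 22, 1984.

September 22, 1984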